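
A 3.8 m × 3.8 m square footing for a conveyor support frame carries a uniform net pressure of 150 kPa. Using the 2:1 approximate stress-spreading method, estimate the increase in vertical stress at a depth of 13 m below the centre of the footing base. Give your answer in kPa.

Δσ_z ≈ 7.67 kPa

By the 2:1 method the load spreads at 1 horizontal : 2 vertical, so at depth z the loaded area has grown by z in each plan dimension:
Δσ = qBL/((B+z)(L+z)) = 150×3.8×3.8/((3.8+13)(3.8+13)) = 7.6743 kPa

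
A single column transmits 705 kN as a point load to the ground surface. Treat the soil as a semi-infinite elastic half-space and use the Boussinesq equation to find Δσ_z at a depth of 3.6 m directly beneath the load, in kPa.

Boussinesq vertical stress below a point load on an elastic half-space:
Δσ_z = 3P/(2πz²) · [1 + (r/z)²]^(−5/2)
r/z = 0/3.6 = 0; [1+(r/z)²]^(−5/2) = 1.
Δσ_z = 3×705/(2π×3.6²) × 1 = 25.973 × 1 = 25.97 kPa

Δσ_z ≈ 26 kPa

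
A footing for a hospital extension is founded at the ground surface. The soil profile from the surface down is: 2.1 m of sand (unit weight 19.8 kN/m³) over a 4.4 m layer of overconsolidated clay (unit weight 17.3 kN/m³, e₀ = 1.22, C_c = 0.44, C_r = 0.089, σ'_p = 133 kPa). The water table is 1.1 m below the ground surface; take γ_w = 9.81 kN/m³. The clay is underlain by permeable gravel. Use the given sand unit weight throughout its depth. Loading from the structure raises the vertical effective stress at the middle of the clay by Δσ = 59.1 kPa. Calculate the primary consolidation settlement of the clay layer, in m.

S_c ≈ 0.0613 m

Mid-depth of clay below the ground surface: z = 2.1 + 4.4/2 = 4.3 m.
Total vertical stress at mid-clay: σ_v = 19.8×2.1 + 17.3×2.2 = 79.64 kPa.
Pore pressure: u = 9.81×(4.3 − 1.1) = 31.392 kPa.
Initial effective stress: σ'_0 = σ_v − u = 79.64 − 31.392 = 48.248 kPa.
Final effective stress: σ'_f = 48.248 + 59.1 = 107.35 kPa.
σ'_f = 107.35 ≤ σ'_p = 133 kPa, so the clay remains overconsolidated and only the recompression index applies:
S_c = C_r·H/(1+e₀)·log₁₀(σ'_f/σ'_0) = 0.089×4.4/2.22×log₁₀(107.35/48.248)
    = 0.1764 × 0.34732 = 0.06127 m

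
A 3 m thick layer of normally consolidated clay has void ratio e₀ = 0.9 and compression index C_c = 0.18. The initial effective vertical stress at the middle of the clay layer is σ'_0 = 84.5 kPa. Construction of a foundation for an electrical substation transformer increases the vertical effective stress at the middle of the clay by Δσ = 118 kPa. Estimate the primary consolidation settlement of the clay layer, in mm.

S_c ≈ 108 mm

Final effective stress: σ'_f = σ'_0 + Δσ = 84.5 + 118 = 202.5 kPa.
Normally consolidated clay, so the full stress increment lies on the virgin compression line:
S_c = C_c·H/(1+e₀)·log₁₀(σ'_f/σ'_0) = 0.18×3/(1+0.9)×log₁₀(202.5/84.5)
    = 0.28421 × 0.37957 = 0.1079 m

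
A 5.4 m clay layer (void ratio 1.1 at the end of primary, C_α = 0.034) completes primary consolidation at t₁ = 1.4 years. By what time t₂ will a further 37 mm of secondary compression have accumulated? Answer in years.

t₂ ≈ 3.71 years

S_s = C_α·H/(1+e_p)·log₁₀(t₂/t₁) ⇒ log₁₀(t₂/t₁) = S_s·(1+e_p)/(C_α·H).
log₁₀(t₂/t₁) = 0.037 × (1+1.1) / (0.034×5.4) = 0.4232
t₂ = t₁ × 10^0.4232 = 1.4 × 2.65 = 3.71 years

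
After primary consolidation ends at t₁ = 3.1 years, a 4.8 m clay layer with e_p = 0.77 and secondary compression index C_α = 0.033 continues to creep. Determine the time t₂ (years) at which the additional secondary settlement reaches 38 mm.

S_s = C_α·H/(1+e_p)·log₁₀(t₂/t₁) ⇒ log₁₀(t₂/t₁) = S_s·(1+e_p)/(C_α·H).
log₁₀(t₂/t₁) = 0.038 × (1+0.77) / (0.033×4.8) = 0.4246
t₂ = t₁ × 10^0.4246 = 3.1 × 2.658 = 8.241 years

t₂ ≈ 8.24 years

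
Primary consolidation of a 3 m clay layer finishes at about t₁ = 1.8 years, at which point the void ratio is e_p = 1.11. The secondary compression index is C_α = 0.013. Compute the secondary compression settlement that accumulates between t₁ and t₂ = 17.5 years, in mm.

S_s ≈ 18.3 mm

Secondary compression: S_s = C_α·H/(1+e_p)·log₁₀(t₂/t₁)
S_s = 0.013×3/(1+1.11)×log₁₀(17.5/1.8)
    = 0.01848 × 0.9878 = 0.01826 m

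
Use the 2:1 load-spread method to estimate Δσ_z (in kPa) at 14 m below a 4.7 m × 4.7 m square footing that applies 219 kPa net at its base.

Δσ_z ≈ 13.8 kPa

By the 2:1 method the load spreads at 1 horizontal : 2 vertical, so at depth z the loaded area has grown by z in each plan dimension:
Δσ = qBL/((B+z)(L+z)) = 219×4.7×4.7/((4.7+14)(4.7+14)) = 13.834 kPa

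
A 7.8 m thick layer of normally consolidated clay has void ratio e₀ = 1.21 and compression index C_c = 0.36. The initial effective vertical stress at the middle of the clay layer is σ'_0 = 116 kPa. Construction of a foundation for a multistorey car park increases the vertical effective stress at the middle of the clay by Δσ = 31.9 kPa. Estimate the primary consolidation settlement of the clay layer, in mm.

Final effective stress: σ'_f = σ'_0 + Δσ = 116 + 31.9 = 147.9 kPa.
Normally consolidated clay, so the full stress increment lies on the virgin compression line:
S_c = C_c·H/(1+e₀)·log₁₀(σ'_f/σ'_0) = 0.36×7.8/(1+1.21)×log₁₀(147.9/116)
    = 1.2706 × 0.10551 = 0.1341 m

S_c ≈ 134 mm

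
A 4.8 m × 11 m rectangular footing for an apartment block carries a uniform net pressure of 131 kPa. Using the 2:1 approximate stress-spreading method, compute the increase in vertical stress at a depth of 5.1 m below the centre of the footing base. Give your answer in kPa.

By the 2:1 method the load spreads at 1 horizontal : 2 vertical, so at depth z the loaded area has grown by z in each plan dimension:
Δσ = qBL/((B+z)(L+z)) = 131×4.8×11/((4.8+5.1)(11+5.1)) = 43.395 kPa

Δσ_z ≈ 43.4 kPa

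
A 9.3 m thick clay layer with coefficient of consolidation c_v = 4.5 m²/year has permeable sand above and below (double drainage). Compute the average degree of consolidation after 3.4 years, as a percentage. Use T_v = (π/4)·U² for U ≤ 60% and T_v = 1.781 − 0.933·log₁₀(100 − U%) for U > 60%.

U ≈ 85.9 %

Drainage path length: H_d = H/2 = 4.65 m (double drainage).
T_v = c_v·t/H_d² = 4.5×3.4/4.65² = 0.7076.
T_v = 0.7076 corresponds to the U > 60% branch:
U = 1 − 10^((1.781 − T_v)/0.933)/100 = 0.8586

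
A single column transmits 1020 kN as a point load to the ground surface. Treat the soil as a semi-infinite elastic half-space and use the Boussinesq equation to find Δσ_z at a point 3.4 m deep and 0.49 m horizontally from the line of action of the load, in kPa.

Δσ_z ≈ 40 kPa

Boussinesq vertical stress below a point load on an elastic half-space:
Δσ_z = 3P/(2πz²) · [1 + (r/z)²]^(−5/2)
r/z = 0.49/3.4 = 0.14412; [1+(r/z)²]^(−5/2) = 0.94991.
Δσ_z = 3×1020/(2π×3.4²) × 0.94991 = 42.129 × 0.94991 = 40.02 kPa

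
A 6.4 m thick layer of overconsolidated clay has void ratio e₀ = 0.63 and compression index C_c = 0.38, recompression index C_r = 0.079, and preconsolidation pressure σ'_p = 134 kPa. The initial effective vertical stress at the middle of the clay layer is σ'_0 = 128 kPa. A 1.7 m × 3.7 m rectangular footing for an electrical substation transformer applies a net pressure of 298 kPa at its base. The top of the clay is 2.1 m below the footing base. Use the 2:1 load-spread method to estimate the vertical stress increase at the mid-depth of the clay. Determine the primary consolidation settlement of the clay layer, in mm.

S_c ≈ 112 mm

Mid-depth of clay below the footing base: z = 2.1 + 6.4/2 = 5.3 m.
Stress increase at mid-clay by the 2:1 spreading method:
Δσ = qBL/((B+z)(L+z)) = 298×1.7×3.7/((1.7+5.3)(3.7+5.3)) = 29.753 kPa
Final effective stress: σ'_f = 128 + 29.753 = 157.75 kPa.
σ'_f = 157.75 > σ'_p = 134 kPa, so the stress path crosses the preconsolidation pressure — recompression up to σ'_p, then virgin compression beyond:
S_c = H/(1+e₀)·[C_r·log₁₀(σ'_p/σ'_0) + C_c·log₁₀(σ'_f/σ'_p)]
    = 6.4/1.63 × [0.079×log₁₀(134/128) + 0.38×log₁₀(157.75/134)]
    = 3.9264 × [0.0015717 + 0.026929] = 0.1119 m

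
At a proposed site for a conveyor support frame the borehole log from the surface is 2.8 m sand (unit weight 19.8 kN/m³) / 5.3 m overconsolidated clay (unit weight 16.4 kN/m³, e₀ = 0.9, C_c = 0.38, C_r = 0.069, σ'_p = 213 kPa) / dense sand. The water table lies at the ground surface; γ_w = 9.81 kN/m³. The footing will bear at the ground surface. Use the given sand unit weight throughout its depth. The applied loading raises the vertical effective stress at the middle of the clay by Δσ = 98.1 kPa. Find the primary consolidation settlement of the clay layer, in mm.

Mid-depth of clay below the ground surface: z = 2.8 + 5.3/2 = 5.45 m.
Total vertical stress at mid-clay: σ_v = 19.8×2.8 + 16.4×2.65 = 98.9 kPa.
Pore pressure: u = 9.81×(5.45 − 0) = 53.465 kPa.
Initial effective stress: σ'_0 = σ_v − u = 98.9 − 53.465 = 45.435 kPa.
Final effective stress: σ'_f = 45.435 + 98.1 = 143.53 kPa.
σ'_f = 143.53 ≤ σ'_p = 213 kPa, so the clay remains overconsolidated and only the recompression index applies:
S_c = C_r·H/(1+e₀)·log₁₀(σ'_f/σ'_0) = 0.069×5.3/1.9×log₁₀(143.53/45.435)
    = 0.19248 × 0.49955 = 0.09615 m

S_c ≈ 96.2 mm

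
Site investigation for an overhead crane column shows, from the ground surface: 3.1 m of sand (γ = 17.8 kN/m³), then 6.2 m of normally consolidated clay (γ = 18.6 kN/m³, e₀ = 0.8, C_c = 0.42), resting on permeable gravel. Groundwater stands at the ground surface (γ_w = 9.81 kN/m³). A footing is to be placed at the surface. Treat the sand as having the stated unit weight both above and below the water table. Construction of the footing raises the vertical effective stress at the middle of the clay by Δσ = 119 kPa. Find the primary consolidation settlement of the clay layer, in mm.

S_c ≈ 748 mm

Mid-depth of clay below the ground surface: z = 3.1 + 6.2/2 = 6.2 m.
Total vertical stress at mid-clay: σ_v = 17.8×3.1 + 18.6×3.1 = 112.84 kPa.
Pore pressure: u = 9.81×(6.2 − 0) = 60.822 kPa.
Initial effective stress: σ'_0 = σ_v − u = 112.84 − 60.822 = 52.018 kPa.
Final effective stress: σ'_f = σ'_0 + Δσ = 52.018 + 119 = 171.02 kPa.
Normally consolidated clay, so the full stress increment lies on the virgin compression line:
S_c = C_c·H/(1+e₀)·log₁₀(σ'_f/σ'_0) = 0.42×6.2/(1+0.8)×log₁₀(171.02/52.018)
    = 1.4467 × 0.51689 = 0.7478 m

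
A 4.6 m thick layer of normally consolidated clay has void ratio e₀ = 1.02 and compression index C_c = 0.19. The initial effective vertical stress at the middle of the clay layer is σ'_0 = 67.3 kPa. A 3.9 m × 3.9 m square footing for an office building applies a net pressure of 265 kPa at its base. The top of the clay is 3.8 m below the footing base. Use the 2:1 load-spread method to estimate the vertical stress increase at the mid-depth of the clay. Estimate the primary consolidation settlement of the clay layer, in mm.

Mid-depth of clay below the footing base: z = 3.8 + 4.6/2 = 6.1 m.
Stress increase at mid-clay by the 2:1 spreading method:
Δσ = qBL/((B+z)(L+z)) = 265×3.9×3.9/((3.9+6.1)(3.9+6.1)) = 40.306 kPa
Final effective stress: σ'_f = σ'_0 + Δσ = 67.3 + 40.306 = 107.61 kPa.
Normally consolidated clay, so the full stress increment lies on the virgin compression line:
S_c = C_c·H/(1+e₀)·log₁₀(σ'_f/σ'_0) = 0.19×4.6/(1+1.02)×log₁₀(107.61/67.3)
    = 0.43267 × 0.20384 = 0.0882 m

S_c ≈ 88.2 mm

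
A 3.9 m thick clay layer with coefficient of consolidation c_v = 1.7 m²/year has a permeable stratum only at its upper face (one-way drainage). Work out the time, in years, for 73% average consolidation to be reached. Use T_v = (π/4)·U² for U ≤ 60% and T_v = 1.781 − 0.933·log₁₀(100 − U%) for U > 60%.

Drainage path length: H_d = H = 3.9 m (single drainage).
U > 60%: T_v = 1.781 − 0.933·log₁₀(100 − 73) = 0.44554.
t = T_v·H_d²/c_v = 0.44554×3.9²/1.7 = 3.986 years.

t ≈ 3.99 years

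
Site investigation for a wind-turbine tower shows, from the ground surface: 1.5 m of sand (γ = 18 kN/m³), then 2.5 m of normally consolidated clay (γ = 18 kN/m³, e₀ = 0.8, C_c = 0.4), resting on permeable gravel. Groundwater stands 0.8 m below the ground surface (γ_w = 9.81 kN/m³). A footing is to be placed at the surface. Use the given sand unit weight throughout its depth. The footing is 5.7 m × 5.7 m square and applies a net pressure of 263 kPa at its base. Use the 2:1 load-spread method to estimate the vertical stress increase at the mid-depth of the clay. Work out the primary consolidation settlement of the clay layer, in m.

Mid-depth of clay below the ground surface: z = 1.5 + 2.5/2 = 2.75 m.
Total vertical stress at mid-clay: σ_v = 18×1.5 + 18×1.25 = 49.5 kPa.
Pore pressure: u = 9.81×(2.75 − 0.8) = 19.13 kPa.
Initial effective stress: σ'_0 = σ_v − u = 49.5 − 19.13 = 30.37 kPa.
Stress increase at mid-clay by the 2:1 spreading method:
Δσ = qBL/((B+z)(L+z)) = 263×5.7×5.7/((5.7+2.75)(5.7+2.75)) = 119.67 kPa
Final effective stress: σ'_f = σ'_0 + Δσ = 30.37 + 119.67 = 150.04 kPa.
Normally consolidated clay, so the full stress increment lies on the virgin compression line:
S_c = C_c·H/(1+e₀)·log₁₀(σ'_f/σ'_0) = 0.4×2.5/(1+0.8)×log₁₀(150.04/30.37)
    = 0.55556 × 0.69376 = 0.3854 m

S_c ≈ 0.385 m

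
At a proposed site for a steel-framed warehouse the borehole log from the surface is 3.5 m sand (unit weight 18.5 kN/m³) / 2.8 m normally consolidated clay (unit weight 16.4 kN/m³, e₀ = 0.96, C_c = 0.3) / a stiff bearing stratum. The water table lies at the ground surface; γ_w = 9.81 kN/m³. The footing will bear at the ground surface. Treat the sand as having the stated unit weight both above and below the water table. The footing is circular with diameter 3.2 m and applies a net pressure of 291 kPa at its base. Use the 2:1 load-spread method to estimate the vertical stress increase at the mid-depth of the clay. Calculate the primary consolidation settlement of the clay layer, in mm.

S_c ≈ 142 mm

Mid-depth of clay below the ground surface: z = 3.5 + 2.8/2 = 4.9 m.
Total vertical stress at mid-clay: σ_v = 18.5×3.5 + 16.4×1.4 = 87.71 kPa.
Pore pressure: u = 9.81×(4.9 − 0) = 48.069 kPa.
Initial effective stress: σ'_0 = σ_v − u = 87.71 − 48.069 = 39.641 kPa.
Stress increase at mid-clay by the 2:1 spreading method:
Δσ ≈ qD²/(D+z)² = 291×3.2²/(3.2+4.9)² = 45.417 kPa
Final effective stress: σ'_f = σ'_0 + Δσ = 39.641 + 45.417 = 85.058 kPa.
Normally consolidated clay, so the full stress increment lies on the virgin compression line:
S_c = C_c·H/(1+e₀)·log₁₀(σ'_f/σ'_0) = 0.3×2.8/(1+0.96)×log₁₀(85.058/39.641)
    = 0.42857 × 0.33157 = 0.1421 m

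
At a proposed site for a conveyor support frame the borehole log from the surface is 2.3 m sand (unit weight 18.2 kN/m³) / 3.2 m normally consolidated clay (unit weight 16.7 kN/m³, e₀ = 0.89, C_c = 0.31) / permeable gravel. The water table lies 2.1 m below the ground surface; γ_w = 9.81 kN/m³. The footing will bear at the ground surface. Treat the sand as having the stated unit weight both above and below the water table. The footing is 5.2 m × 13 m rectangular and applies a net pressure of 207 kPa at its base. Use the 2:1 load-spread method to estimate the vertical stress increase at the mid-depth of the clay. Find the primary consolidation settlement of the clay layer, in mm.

S_c ≈ 234 mm

Mid-depth of clay below the ground surface: z = 2.3 + 3.2/2 = 3.9 m.
Total vertical stress at mid-clay: σ_v = 18.2×2.3 + 16.7×1.6 = 68.58 kPa.
Pore pressure: u = 9.81×(3.9 − 2.1) = 17.658 kPa.
Initial effective stress: σ'_0 = σ_v − u = 68.58 − 17.658 = 50.922 kPa.
Stress increase at mid-clay by the 2:1 spreading method:
Δσ = qBL/((B+z)(L+z)) = 207×5.2×13/((5.2+3.9)(13+3.9)) = 90.989 kPa
Final effective stress: σ'_f = σ'_0 + Δσ = 50.922 + 90.989 = 141.91 kPa.
Normally consolidated clay, so the full stress increment lies on the virgin compression line:
S_c = C_c·H/(1+e₀)·log₁₀(σ'_f/σ'_0) = 0.31×3.2/(1+0.89)×log₁₀(141.91/50.922)
    = 0.52487 × 0.44511 = 0.2336 m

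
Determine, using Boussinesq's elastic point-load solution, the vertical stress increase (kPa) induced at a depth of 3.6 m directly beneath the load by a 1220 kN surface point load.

Δσ_z ≈ 44.9 kPa

Boussinesq vertical stress below a point load on an elastic half-space:
Δσ_z = 3P/(2πz²) · [1 + (r/z)²]^(−5/2)
r/z = 0/3.6 = 0; [1+(r/z)²]^(−5/2) = 1.
Δσ_z = 3×1220/(2π×3.6²) × 1 = 44.947 × 1 = 44.95 kPa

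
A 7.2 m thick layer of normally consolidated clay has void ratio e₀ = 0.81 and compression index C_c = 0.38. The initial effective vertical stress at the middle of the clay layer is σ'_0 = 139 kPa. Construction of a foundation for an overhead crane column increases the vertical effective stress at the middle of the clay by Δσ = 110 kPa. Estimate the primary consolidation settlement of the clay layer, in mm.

Final effective stress: σ'_f = σ'_0 + Δσ = 139 + 110 = 249 kPa.
Normally consolidated clay, so the full stress increment lies on the virgin compression line:
S_c = C_c·H/(1+e₀)·log₁₀(σ'_f/σ'_0) = 0.38×7.2/(1+0.81)×log₁₀(249/139)
    = 1.5116 × 0.25318 = 0.3827 m

S_c ≈ 383 mm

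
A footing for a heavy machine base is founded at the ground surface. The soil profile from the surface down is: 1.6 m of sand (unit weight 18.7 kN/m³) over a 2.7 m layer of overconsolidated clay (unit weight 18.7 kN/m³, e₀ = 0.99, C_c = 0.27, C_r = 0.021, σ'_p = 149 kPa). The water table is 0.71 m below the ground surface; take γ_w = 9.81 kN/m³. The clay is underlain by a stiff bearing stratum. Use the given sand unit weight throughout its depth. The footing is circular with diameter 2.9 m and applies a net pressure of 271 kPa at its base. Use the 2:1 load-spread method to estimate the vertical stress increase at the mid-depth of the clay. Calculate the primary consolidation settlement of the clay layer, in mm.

S_c ≈ 13.6 mm

Mid-depth of clay below the ground surface: z = 1.6 + 2.7/2 = 2.95 m.
Total vertical stress at mid-clay: σ_v = 18.7×1.6 + 18.7×1.35 = 55.165 kPa.
Pore pressure: u = 9.81×(2.95 − 0.71) = 21.974 kPa.
Initial effective stress: σ'_0 = σ_v − u = 55.165 − 21.974 = 33.191 kPa.
Stress increase at mid-clay by the 2:1 spreading method:
Δσ ≈ qD²/(D+z)² = 271×2.9²/(2.9+2.95)² = 66.597 kPa
Final effective stress: σ'_f = 33.191 + 66.597 = 99.788 kPa.
σ'_f = 99.788 ≤ σ'_p = 149 kPa, so the clay remains overconsolidated and only the recompression index applies:
S_c = C_r·H/(1+e₀)·log₁₀(σ'_f/σ'_0) = 0.021×2.7/1.99×log₁₀(99.788/33.191)
    = 0.028493 × 0.47806 = 0.01362 m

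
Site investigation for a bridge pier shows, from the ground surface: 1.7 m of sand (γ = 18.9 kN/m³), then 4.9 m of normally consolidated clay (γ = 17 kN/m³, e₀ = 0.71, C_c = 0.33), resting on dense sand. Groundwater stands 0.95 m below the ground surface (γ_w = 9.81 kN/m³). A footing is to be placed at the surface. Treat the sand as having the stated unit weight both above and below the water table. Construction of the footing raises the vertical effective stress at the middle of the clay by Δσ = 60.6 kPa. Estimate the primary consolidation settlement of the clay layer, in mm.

S_c ≈ 365 mm

Mid-depth of clay below the ground surface: z = 1.7 + 4.9/2 = 4.15 m.
Total vertical stress at mid-clay: σ_v = 18.9×1.7 + 17×2.45 = 73.78 kPa.
Pore pressure: u = 9.81×(4.15 − 0.95) = 31.392 kPa.
Initial effective stress: σ'_0 = σ_v − u = 73.78 − 31.392 = 42.388 kPa.
Final effective stress: σ'_f = σ'_0 + Δσ = 42.388 + 60.6 = 102.99 kPa.
Normally consolidated clay, so the full stress increment lies on the virgin compression line:
S_c = C_c·H/(1+e₀)·log₁₀(σ'_f/σ'_0) = 0.33×4.9/(1+0.71)×log₁₀(102.99/42.388)
    = 0.94561 × 0.38555 = 0.3646 m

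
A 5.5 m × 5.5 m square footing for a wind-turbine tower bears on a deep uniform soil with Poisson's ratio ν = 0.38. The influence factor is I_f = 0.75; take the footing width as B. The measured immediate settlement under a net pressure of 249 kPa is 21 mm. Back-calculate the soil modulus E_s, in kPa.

S_e = q·B·(1−ν²)/E_s · I_f  ⇒  E_s = q·B·(1−ν²)·I_f / S_e.
E_s = 249 × 5.5 × 0.8556 × 0.75 / 0.021 = 41850 kPa

E_s ≈ 41800 kPa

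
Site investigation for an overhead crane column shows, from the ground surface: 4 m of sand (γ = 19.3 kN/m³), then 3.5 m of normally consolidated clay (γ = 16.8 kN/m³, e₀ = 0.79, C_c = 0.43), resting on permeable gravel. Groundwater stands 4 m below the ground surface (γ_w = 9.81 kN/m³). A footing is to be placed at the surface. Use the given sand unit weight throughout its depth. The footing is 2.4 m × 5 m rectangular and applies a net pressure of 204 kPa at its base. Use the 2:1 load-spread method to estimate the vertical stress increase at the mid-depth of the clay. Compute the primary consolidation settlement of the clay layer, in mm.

S_c ≈ 99.3 mm

Mid-depth of clay below the ground surface: z = 4 + 3.5/2 = 5.75 m.
Total vertical stress at mid-clay: σ_v = 19.3×4 + 16.8×1.75 = 106.6 kPa.
Pore pressure: u = 9.81×(5.75 − 4) = 17.168 kPa.
Initial effective stress: σ'_0 = σ_v − u = 106.6 − 17.168 = 89.432 kPa.
Stress increase at mid-clay by the 2:1 spreading method:
Δσ = qBL/((B+z)(L+z)) = 204×2.4×5/((2.4+5.75)(5+5.75)) = 27.941 kPa
Final effective stress: σ'_f = σ'_0 + Δσ = 89.432 + 27.941 = 117.37 kPa.
Normally consolidated clay, so the full stress increment lies on the virgin compression line:
S_c = C_c·H/(1+e₀)·log₁₀(σ'_f/σ'_0) = 0.43×3.5/(1+0.79)×log₁₀(117.37/89.432)
    = 0.84078 × 0.11806 = 0.09926 m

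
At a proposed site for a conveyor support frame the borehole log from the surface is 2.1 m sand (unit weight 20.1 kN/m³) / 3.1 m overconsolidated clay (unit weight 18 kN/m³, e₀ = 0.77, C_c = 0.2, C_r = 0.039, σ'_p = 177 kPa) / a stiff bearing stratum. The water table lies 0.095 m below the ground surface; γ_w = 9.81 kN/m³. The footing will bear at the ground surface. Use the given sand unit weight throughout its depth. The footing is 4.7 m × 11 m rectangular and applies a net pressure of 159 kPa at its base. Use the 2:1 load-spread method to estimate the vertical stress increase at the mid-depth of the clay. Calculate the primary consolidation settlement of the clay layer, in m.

S_c ≈ 0.0317 m

Mid-depth of clay below the ground surface: z = 2.1 + 3.1/2 = 3.65 m.
Total vertical stress at mid-clay: σ_v = 20.1×2.1 + 18×1.55 = 70.11 kPa.
Pore pressure: u = 9.81×(3.65 − 0.095) = 34.875 kPa.
Initial effective stress: σ'_0 = σ_v − u = 70.11 − 34.875 = 35.235 kPa.
Stress increase at mid-clay by the 2:1 spreading method:
Δσ = qBL/((B+z)(L+z)) = 159×4.7×11/((4.7+3.65)(11+3.65)) = 67.199 kPa
Final effective stress: σ'_f = 35.235 + 67.199 = 102.43 kPa.
σ'_f = 102.43 ≤ σ'_p = 177 kPa, so the clay remains overconsolidated and only the recompression index applies:
S_c = C_r·H/(1+e₀)·log₁₀(σ'_f/σ'_0) = 0.039×3.1/1.77×log₁₀(102.43/35.235)
    = 0.068305 × 0.46345 = 0.03166 m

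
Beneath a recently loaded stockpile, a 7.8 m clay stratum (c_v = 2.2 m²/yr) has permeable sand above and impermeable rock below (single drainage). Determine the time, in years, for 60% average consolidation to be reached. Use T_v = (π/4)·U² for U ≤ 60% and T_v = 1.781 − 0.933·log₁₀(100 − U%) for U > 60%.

t ≈ 7.82 years

Drainage path length: H_d = H = 7.8 m (single drainage).
U ≤ 60%: T_v = (π/4)·U² = (π/4)×0.6² = 0.28274.
t = T_v·H_d²/c_v = 0.28274×7.8²/2.2 = 7.819 years.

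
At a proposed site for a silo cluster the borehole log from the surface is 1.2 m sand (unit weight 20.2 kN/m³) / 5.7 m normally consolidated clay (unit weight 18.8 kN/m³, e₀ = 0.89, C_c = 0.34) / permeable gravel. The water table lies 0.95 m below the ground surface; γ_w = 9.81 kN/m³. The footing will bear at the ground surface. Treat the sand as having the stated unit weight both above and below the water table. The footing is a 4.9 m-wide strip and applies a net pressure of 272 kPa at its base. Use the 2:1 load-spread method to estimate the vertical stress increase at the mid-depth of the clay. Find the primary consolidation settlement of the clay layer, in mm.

Mid-depth of clay below the ground surface: z = 1.2 + 5.7/2 = 4.05 m.
Total vertical stress at mid-clay: σ_v = 20.2×1.2 + 18.8×2.85 = 77.82 kPa.
Pore pressure: u = 9.81×(4.05 − 0.95) = 30.411 kPa.
Initial effective stress: σ'_0 = σ_v − u = 77.82 − 30.411 = 47.409 kPa.
Stress increase at mid-clay by the 2:1 spreading method:
Δσ = qB/(B+z) = 272×4.9/(4.9+4.05) = 148.92 kPa
Final effective stress: σ'_f = σ'_0 + Δσ = 47.409 + 148.92 = 196.33 kPa.
Normally consolidated clay, so the full stress increment lies on the virgin compression line:
S_c = C_c·H/(1+e₀)·log₁₀(σ'_f/σ'_0) = 0.34×5.7/(1+0.89)×log₁₀(196.33/47.409)
    = 1.0254 × 0.61713 = 0.6328 m

S_c ≈ 633 mm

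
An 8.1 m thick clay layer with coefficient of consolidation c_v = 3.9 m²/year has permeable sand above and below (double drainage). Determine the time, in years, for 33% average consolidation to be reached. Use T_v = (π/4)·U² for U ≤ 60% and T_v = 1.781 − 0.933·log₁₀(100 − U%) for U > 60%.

t ≈ 0.36 years

Drainage path length: H_d = H/2 = 4.05 m (double drainage).
U ≤ 60%: T_v = (π/4)·U² = (π/4)×0.33² = 0.08553.
t = T_v·H_d²/c_v = 0.08553×4.05²/3.9 = 0.3597 years.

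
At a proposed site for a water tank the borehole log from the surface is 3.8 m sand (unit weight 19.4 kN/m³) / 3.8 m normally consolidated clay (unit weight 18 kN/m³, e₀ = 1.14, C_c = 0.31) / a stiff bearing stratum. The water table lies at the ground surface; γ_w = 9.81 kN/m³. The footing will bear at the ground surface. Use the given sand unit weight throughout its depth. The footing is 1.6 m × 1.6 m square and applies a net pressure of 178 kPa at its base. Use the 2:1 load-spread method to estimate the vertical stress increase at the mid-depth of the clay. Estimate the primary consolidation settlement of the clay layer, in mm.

S_c ≈ 36.4 mm

Mid-depth of clay below the ground surface: z = 3.8 + 3.8/2 = 5.7 m.
Total vertical stress at mid-clay: σ_v = 19.4×3.8 + 18×1.9 = 107.92 kPa.
Pore pressure: u = 9.81×(5.7 − 0) = 55.917 kPa.
Initial effective stress: σ'_0 = σ_v − u = 107.92 − 55.917 = 52.003 kPa.
Stress increase at mid-clay by the 2:1 spreading method:
Δσ = qBL/((B+z)(L+z)) = 178×1.6×1.6/((1.6+5.7)(1.6+5.7)) = 8.5509 kPa
Final effective stress: σ'_f = σ'_0 + Δσ = 52.003 + 8.5509 = 60.554 kPa.
Normally consolidated clay, so the full stress increment lies on the virgin compression line:
S_c = C_c·H/(1+e₀)·log₁₀(σ'_f/σ'_0) = 0.31×3.8/(1+1.14)×log₁₀(60.554/52.003)
    = 0.55047 × 0.066114 = 0.03639 m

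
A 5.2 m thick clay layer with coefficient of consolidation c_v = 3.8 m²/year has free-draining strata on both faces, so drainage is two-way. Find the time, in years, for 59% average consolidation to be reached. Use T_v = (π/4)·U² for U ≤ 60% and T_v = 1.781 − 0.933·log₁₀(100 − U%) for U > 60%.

t ≈ 0.486 years

Drainage path length: H_d = H/2 = 2.6 m (double drainage).
U ≤ 60%: T_v = (π/4)·U² = (π/4)×0.59² = 0.2734.
t = T_v·H_d²/c_v = 0.2734×2.6²/3.8 = 0.4864 years.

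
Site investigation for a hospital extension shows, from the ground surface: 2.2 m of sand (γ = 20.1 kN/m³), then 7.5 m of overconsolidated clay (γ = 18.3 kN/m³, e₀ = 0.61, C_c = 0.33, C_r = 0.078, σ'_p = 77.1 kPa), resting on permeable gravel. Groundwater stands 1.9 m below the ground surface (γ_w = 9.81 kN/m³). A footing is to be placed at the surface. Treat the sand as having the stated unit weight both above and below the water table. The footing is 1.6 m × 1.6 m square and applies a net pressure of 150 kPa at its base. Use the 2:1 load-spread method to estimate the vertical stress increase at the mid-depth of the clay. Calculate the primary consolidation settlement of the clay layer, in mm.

Mid-depth of clay below the ground surface: z = 2.2 + 7.5/2 = 5.95 m.
Total vertical stress at mid-clay: σ_v = 20.1×2.2 + 18.3×3.75 = 112.84 kPa.
Pore pressure: u = 9.81×(5.95 − 1.9) = 39.73 kPa.
Initial effective stress: σ'_0 = σ_v − u = 112.84 − 39.73 = 73.11 kPa.
Stress increase at mid-clay by the 2:1 spreading method:
Δσ = qBL/((B+z)(L+z)) = 150×1.6×1.6/((1.6+5.95)(1.6+5.95)) = 6.7365 kPa
Final effective stress: σ'_f = 73.11 + 6.7365 = 79.847 kPa.
σ'_f = 79.847 > σ'_p = 77.1 kPa, so the stress path crosses the preconsolidation pressure — recompression up to σ'_p, then virgin compression beyond:
S_c = H/(1+e₀)·[C_r·log₁₀(σ'_p/σ'_0) + C_c·log₁₀(σ'_f/σ'_p)]
    = 7.5/1.61 × [0.078×log₁₀(77.1/73.11) + 0.33×log₁₀(79.847/77.1)]
    = 4.6584 × [0.0018001 + 0.0050174] = 0.03176 m

S_c ≈ 31.8 mm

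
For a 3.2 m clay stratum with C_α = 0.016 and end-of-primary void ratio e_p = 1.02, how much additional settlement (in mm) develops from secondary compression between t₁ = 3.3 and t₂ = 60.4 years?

S_s ≈ 32 mm

Secondary compression: S_s = C_α·H/(1+e_p)·log₁₀(t₂/t₁)
S_s = 0.016×3.2/(1+1.02)×log₁₀(60.4/3.3)
    = 0.02535 × 1.263 = 0.032 m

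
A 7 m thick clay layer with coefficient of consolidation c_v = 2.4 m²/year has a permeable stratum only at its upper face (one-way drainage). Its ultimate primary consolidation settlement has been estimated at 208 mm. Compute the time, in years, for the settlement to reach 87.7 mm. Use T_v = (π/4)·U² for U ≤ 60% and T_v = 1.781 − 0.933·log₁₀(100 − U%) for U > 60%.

Drainage path length: H_d = H = 7 m (single drainage).
U = S(t)/S_ult = 87.7/208 = 0.4216.
U ≤ 60%: T_v = (π/4)·U² = (π/4)×0.42163² = 0.13962.
t = T_v·H_d²/c_v = 0.13962×7²/2.4 = 2.851 years.

t ≈ 2.85 years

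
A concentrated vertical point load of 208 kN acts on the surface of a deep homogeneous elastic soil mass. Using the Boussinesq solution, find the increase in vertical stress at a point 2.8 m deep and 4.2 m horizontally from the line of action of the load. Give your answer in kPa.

Boussinesq vertical stress below a point load on an elastic half-space:
Δσ_z = 3P/(2πz²) · [1 + (r/z)²]^(−5/2)
r/z = 4.2/2.8 = 1.5; [1+(r/z)²]^(−5/2) = 0.052516.
Δσ_z = 3×208/(2π×2.8²) × 0.052516 = 12.667 × 0.052516 = 0.6652 kPa

Δσ_z ≈ 0.665 kPa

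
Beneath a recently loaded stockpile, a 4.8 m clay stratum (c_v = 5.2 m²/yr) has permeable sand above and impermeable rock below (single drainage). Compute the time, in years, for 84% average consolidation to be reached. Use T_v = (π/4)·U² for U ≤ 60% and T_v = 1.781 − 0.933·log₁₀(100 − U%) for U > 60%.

t ≈ 2.91 years

Drainage path length: H_d = H = 4.8 m (single drainage).
U > 60%: T_v = 1.781 − 0.933·log₁₀(100 − 84) = 0.65756.
t = T_v·H_d²/c_v = 0.65756×4.8²/5.2 = 2.913 years.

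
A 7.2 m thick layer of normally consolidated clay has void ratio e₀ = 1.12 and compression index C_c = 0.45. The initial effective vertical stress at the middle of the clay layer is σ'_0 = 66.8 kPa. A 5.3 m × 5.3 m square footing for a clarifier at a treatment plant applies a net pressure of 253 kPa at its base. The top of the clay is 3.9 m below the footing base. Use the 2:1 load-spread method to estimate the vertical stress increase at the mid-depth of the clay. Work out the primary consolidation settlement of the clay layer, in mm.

S_c ≈ 332 mm

Mid-depth of clay below the footing base: z = 3.9 + 7.2/2 = 7.5 m.
Stress increase at mid-clay by the 2:1 spreading method:
Δσ = qBL/((B+z)(L+z)) = 253×5.3×5.3/((5.3+7.5)(5.3+7.5)) = 43.376 kPa
Final effective stress: σ'_f = σ'_0 + Δσ = 66.8 + 43.376 = 110.18 kPa.
Normally consolidated clay, so the full stress increment lies on the virgin compression line:
S_c = C_c·H/(1+e₀)·log₁₀(σ'_f/σ'_0) = 0.45×7.2/(1+1.12)×log₁₀(110.18/66.8)
    = 1.5283 × 0.21733 = 0.3321 m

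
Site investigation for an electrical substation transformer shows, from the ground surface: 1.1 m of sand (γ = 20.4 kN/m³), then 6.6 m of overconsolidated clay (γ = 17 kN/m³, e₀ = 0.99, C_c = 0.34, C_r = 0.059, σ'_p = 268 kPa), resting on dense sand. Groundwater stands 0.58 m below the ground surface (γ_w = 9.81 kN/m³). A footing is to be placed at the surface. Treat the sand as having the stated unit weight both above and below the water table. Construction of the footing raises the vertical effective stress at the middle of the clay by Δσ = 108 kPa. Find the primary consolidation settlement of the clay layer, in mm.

S_c ≈ 110 mm

Mid-depth of clay below the ground surface: z = 1.1 + 6.6/2 = 4.4 m.
Total vertical stress at mid-clay: σ_v = 20.4×1.1 + 17×3.3 = 78.54 kPa.
Pore pressure: u = 9.81×(4.4 − 0.58) = 37.474 kPa.
Initial effective stress: σ'_0 = σ_v − u = 78.54 − 37.474 = 41.066 kPa.
Final effective stress: σ'_f = 41.066 + 108 = 149.07 kPa.
σ'_f = 149.07 ≤ σ'_p = 268 kPa, so the clay remains overconsolidated and only the recompression index applies:
S_c = C_r·H/(1+e₀)·log₁₀(σ'_f/σ'_0) = 0.059×6.6/1.99×log₁₀(149.07/41.066)
    = 0.19568 × 0.55991 = 0.1096 m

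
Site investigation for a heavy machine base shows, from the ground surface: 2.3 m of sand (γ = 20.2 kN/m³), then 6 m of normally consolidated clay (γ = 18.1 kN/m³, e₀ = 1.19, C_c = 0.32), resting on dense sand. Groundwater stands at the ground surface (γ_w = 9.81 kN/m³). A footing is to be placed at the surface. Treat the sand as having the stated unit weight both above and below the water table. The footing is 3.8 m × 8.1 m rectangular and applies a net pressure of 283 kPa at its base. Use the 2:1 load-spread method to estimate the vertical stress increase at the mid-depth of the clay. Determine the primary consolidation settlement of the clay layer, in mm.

S_c ≈ 343 mm

Mid-depth of clay below the ground surface: z = 2.3 + 6/2 = 5.3 m.
Total vertical stress at mid-clay: σ_v = 20.2×2.3 + 18.1×3 = 100.76 kPa.
Pore pressure: u = 9.81×(5.3 − 0) = 51.993 kPa.
Initial effective stress: σ'_0 = σ_v − u = 100.76 − 51.993 = 48.767 kPa.
Stress increase at mid-clay by the 2:1 spreading method:
Δσ = qBL/((B+z)(L+z)) = 283×3.8×8.1/((3.8+5.3)(8.1+5.3)) = 71.435 kPa
Final effective stress: σ'_f = σ'_0 + Δσ = 48.767 + 71.435 = 120.2 kPa.
Normally consolidated clay, so the full stress increment lies on the virgin compression line:
S_c = C_c·H/(1+e₀)·log₁₀(σ'_f/σ'_0) = 0.32×6/(1+1.19)×log₁₀(120.2/48.767)
    = 0.87671 × 0.39178 = 0.3435 m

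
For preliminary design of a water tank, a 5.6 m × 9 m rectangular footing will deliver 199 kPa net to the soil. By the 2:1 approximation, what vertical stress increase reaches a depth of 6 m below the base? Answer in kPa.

By the 2:1 method the load spreads at 1 horizontal : 2 vertical, so at depth z the loaded area has grown by z in each plan dimension:
Δσ = qBL/((B+z)(L+z)) = 199×5.6×9/((5.6+6)(9+6)) = 57.641 kPa

Δσ_z ≈ 57.6 kPa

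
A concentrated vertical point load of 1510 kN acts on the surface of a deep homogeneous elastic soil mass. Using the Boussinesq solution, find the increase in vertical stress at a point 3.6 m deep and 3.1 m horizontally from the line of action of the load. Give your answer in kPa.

Boussinesq vertical stress below a point load on an elastic half-space:
Δσ_z = 3P/(2πz²) · [1 + (r/z)²]^(−5/2)
r/z = 3.1/3.6 = 0.86111; [1+(r/z)²]^(−5/2) = 0.24985.
Δσ_z = 3×1510/(2π×3.6²) × 0.24985 = 55.631 × 0.24985 = 13.9 kPa

Δσ_z ≈ 13.9 kPa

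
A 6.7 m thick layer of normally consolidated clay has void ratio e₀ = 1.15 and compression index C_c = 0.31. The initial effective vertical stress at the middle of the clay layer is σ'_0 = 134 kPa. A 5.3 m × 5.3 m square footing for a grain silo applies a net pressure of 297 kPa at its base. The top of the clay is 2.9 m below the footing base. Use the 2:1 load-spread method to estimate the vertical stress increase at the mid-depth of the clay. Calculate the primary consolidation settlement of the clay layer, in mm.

S_c ≈ 161 mm

Mid-depth of clay below the footing base: z = 2.9 + 6.7/2 = 6.25 m.
Stress increase at mid-clay by the 2:1 spreading method:
Δσ = qBL/((B+z)(L+z)) = 297×5.3×5.3/((5.3+6.25)(5.3+6.25)) = 62.538 kPa
Final effective stress: σ'_f = σ'_0 + Δσ = 134 + 62.538 = 196.54 kPa.
Normally consolidated clay, so the full stress increment lies on the virgin compression line:
S_c = C_c·H/(1+e₀)·log₁₀(σ'_f/σ'_0) = 0.31×6.7/(1+1.15)×log₁₀(196.54/134)
    = 0.96605 × 0.16635 = 0.1607 m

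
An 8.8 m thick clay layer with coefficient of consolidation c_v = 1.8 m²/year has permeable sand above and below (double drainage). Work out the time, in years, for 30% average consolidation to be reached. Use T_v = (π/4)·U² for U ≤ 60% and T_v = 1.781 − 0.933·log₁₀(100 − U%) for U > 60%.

Drainage path length: H_d = H/2 = 4.4 m (double drainage).
U ≤ 60%: T_v = (π/4)·U² = (π/4)×0.3² = 0.070686.
t = T_v·H_d²/c_v = 0.070686×4.4²/1.8 = 0.7603 years.

t ≈ 0.76 years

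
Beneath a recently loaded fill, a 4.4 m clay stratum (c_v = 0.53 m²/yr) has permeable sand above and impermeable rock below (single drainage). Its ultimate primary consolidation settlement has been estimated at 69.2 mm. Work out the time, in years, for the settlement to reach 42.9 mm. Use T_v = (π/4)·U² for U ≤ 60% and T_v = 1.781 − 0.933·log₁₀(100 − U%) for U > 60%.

t ≈ 11.2 years

Drainage path length: H_d = H = 4.4 m (single drainage).
U = S(t)/S_ult = 42.9/69.2 = 0.6199.
U > 60%: T_v = 1.781 − 0.933·log₁₀(100 − 61.994) = 0.307.
t = T_v·H_d²/c_v = 0.307×4.4²/0.53 = 11.21 years.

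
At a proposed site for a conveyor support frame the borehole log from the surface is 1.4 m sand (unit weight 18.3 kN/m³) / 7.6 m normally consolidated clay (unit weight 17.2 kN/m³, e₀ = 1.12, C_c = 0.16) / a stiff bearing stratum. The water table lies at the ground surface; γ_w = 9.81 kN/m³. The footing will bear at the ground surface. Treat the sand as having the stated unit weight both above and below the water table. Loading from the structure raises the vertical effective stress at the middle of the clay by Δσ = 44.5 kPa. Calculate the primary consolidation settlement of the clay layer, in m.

Mid-depth of clay below the ground surface: z = 1.4 + 7.6/2 = 5.2 m.
Total vertical stress at mid-clay: σ_v = 18.3×1.4 + 17.2×3.8 = 90.98 kPa.
Pore pressure: u = 9.81×(5.2 − 0) = 51.012 kPa.
Initial effective stress: σ'_0 = σ_v − u = 90.98 − 51.012 = 39.968 kPa.
Final effective stress: σ'_f = σ'_0 + Δσ = 39.968 + 44.5 = 84.468 kPa.
Normally consolidated clay, so the full stress increment lies on the virgin compression line:
S_c = C_c·H/(1+e₀)·log₁₀(σ'_f/σ'_0) = 0.16×7.6/(1+1.12)×log₁₀(84.468/39.968)
    = 0.57358 × 0.32498 = 0.1864 m

S_c ≈ 0.186 m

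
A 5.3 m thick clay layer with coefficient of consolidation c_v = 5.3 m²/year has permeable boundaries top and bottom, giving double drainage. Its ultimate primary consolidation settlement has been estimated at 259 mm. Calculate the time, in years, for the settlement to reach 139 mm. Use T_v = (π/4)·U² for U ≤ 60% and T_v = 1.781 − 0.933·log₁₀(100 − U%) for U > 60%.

Drainage path length: H_d = H/2 = 2.65 m (double drainage).
U = S(t)/S_ult = 139/259 = 0.5367.
U ≤ 60%: T_v = (π/4)·U² = (π/4)×0.53668² = 0.22621.
t = T_v·H_d²/c_v = 0.22621×2.65²/5.3 = 0.2997 years.

t ≈ 0.3 years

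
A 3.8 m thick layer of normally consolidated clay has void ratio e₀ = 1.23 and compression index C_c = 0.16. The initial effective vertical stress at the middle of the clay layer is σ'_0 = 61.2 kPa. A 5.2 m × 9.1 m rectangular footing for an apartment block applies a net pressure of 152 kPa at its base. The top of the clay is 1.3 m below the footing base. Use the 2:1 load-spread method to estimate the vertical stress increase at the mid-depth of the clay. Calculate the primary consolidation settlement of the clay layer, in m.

S_c ≈ 0.0899 m

Mid-depth of clay below the footing base: z = 1.3 + 3.8/2 = 3.2 m.
Stress increase at mid-clay by the 2:1 spreading method:
Δσ = qBL/((B+z)(L+z)) = 152×5.2×9.1/((5.2+3.2)(9.1+3.2)) = 69.615 kPa
Final effective stress: σ'_f = σ'_0 + Δσ = 61.2 + 69.615 = 130.81 kPa.
Normally consolidated clay, so the full stress increment lies on the virgin compression line:
S_c = C_c·H/(1+e₀)·log₁₀(σ'_f/σ'_0) = 0.16×3.8/(1+1.23)×log₁₀(130.81/61.2)
    = 0.27265 × 0.32989 = 0.08994 m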